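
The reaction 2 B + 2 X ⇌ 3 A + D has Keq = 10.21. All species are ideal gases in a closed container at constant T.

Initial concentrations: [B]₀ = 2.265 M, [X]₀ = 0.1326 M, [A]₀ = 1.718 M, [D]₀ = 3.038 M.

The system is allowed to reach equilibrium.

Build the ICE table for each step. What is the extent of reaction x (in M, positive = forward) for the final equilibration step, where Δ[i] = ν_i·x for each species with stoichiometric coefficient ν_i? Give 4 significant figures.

x = -0.1099 M

Q₀ = 170.8 vs Keq = 10.21 ⇒ Q>K, reverse
Step 1:
                   B          X          A          D
  I            2.265     0.1326      1.718      3.038
  C           0.2199     0.2199    -0.3298    -0.1099
  E            2.485     0.3525      1.388      2.928
  solve Keq expr → x = -0.1099; check Q = 10.21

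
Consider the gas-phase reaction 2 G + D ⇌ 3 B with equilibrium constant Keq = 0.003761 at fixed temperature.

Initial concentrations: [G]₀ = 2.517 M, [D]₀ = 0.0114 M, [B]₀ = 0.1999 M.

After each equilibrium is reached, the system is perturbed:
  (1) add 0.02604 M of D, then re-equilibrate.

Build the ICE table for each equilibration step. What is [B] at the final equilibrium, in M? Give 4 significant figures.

[B]_eq = 0.1174 M

Q₀ = 0.1106 vs Keq = 0.003761 ⇒ Q>K, reverse
Step 1:
                   G          D          B
  init         2.517     0.0114     0.1999
  Δ          0.06456    0.03228   -0.09684
  eq           2.582    0.04368     0.1031
  solve Keq expr → x = -0.03228; check Q = 0.003761
Then add 0.02604 M of D.
Step 2:
                   G          D          B
  init         2.582    0.06972     0.1031
  Δ        -0.009525  -0.004762    0.01429
  eq           2.572    0.06496     0.1174
  solve Keq expr → x = 0.004762; check Q = 0.003761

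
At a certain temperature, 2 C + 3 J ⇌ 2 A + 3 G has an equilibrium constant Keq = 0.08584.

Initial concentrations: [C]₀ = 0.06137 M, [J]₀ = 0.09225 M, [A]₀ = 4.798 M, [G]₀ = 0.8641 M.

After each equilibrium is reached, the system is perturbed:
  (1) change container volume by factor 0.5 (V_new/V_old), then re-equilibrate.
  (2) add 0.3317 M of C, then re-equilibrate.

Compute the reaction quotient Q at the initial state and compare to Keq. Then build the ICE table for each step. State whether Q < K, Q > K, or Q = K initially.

Q₀ = 5.0234e+06 vs Keq = 0.08584 ⇒ Q>K, reverse
Step 1:
                  C         J         A         G
  Initial   0.06137   0.09225     4.798    0.8641
  Change     0.5102    0.7654   -0.5102   -0.7654
  Equil      0.5716    0.8576     4.288   0.09873
  solve Keq expr → x = -0.2551; check Q = 0.08584
Then change container volume by factor 0.5 (V_new/V_old).
Step 2:
                  C         J         A         G
  Initial     1.143     1.715     8.576    0.1975
  Change          0         0         0         0
  Equil       1.143     1.715     8.576    0.1975
  solve Keq expr → x = 0; check Q = 0.08584
Then add 0.3317 M of C.
Step 3:
                  C         J         A         G
  Initial     1.475     1.715     8.576    0.1975
  Change   -0.02001  -0.03002   0.02001   0.03002
  Equil       1.455     1.685     8.596    0.2275
  solve Keq expr → x = 0.01001; check Q = 0.08584

Q₀ = 5.0234e+06; Q > K (proceeds reverse)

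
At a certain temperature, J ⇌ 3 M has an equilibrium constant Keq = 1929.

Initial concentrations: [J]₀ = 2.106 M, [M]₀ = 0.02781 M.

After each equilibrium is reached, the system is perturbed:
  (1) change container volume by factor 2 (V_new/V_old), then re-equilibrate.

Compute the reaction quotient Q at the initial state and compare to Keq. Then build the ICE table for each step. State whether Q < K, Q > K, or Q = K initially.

Q₀ = 1.0213e-05; Q < K (proceeds forward)

Q₀ = 1.0213e-05 vs Keq = 1929 ⇒ Q<K, forward
Step 1:
                  J         M
  I           2.106   0.02781
  C          -1.994     5.981
  E          0.1124     6.008
  solve Keq expr → x = 1.994; check Q = 1929
Then change container volume by factor 2 (V_new/V_old).
Step 2:
                  J         M
  I         0.05622     3.004
  C         -0.0404    0.1212
  E         0.01583     3.125
  solve Keq expr → x = 0.0404; check Q = 1929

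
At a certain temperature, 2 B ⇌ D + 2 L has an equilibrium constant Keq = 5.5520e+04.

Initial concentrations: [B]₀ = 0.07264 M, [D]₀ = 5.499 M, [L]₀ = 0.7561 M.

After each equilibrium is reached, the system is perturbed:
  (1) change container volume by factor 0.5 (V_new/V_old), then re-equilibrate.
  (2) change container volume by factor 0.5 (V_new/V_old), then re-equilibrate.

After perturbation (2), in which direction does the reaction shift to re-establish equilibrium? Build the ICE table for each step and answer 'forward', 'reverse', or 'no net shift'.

Direction: reverse

Q₀ = 595.8 vs Keq = 5.5520e+04 ⇒ Q<K, forward
Step 1:
                   B          D          L
  init       0.07264      5.499     0.7561
  Δ         -0.06445    0.03222    0.06445
  eq         0.00819      5.531     0.8205
  solve Keq expr → x = 0.03222; check Q = 5.5520e+04
Then change container volume by factor 0.5 (V_new/V_old).
Step 2:
                   B          D          L
  init       0.01638      11.06      1.641
  Δ         0.006687  -0.003344  -0.006687
  eq         0.02307      11.06      1.634
  solve Keq expr → x = -0.003344; check Q = 5.5520e+04
Then change container volume by factor 0.5 (V_new/V_old).
Step 3:
                   B          D          L
  init       0.04613      22.12      3.269
  Δ          0.01872  -0.009361   -0.01872
  eq         0.06486      22.11       3.25
  solve Keq expr → x = -0.009361; check Q = 5.5520e+04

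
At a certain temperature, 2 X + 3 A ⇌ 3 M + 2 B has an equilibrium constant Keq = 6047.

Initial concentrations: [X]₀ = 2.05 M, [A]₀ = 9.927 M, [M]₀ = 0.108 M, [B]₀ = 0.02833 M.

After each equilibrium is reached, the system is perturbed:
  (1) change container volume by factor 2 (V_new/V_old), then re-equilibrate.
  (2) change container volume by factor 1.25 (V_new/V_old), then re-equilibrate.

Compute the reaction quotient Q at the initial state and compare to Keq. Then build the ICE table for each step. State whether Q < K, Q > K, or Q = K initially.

Q₀ = 2.4592e-10 vs Keq = 6047 ⇒ Q<K, forward
Step 1:
                   X          A          M          B
  Initial       2.05      9.927      0.108    0.02833
  Change      -2.042     -3.062      3.062      2.042
  Equil     0.008355      6.865       3.17       2.07
  solve Keq expr → x = 1.021; check Q = 6047
Then change container volume by factor 2 (V_new/V_old).
Step 2:
                   X          A          M          B
  Initial   0.004178      3.432      1.585      1.035
  Change           0          0          0          0
  Equil     0.004178      3.432      1.585      1.035
  solve Keq expr → x = 0; check Q = 6047
Then change container volume by factor 1.25 (V_new/V_old).
Step 3:
                   X          A          M          B
  Initial   0.003342      2.746      1.268      0.828
  Change           0          0          0          0
  Equil     0.003342      2.746      1.268      0.828
  solve Keq expr → x = 0; check Q = 6047

Q₀ = 2.4592e-10; Q < K (proceeds forward)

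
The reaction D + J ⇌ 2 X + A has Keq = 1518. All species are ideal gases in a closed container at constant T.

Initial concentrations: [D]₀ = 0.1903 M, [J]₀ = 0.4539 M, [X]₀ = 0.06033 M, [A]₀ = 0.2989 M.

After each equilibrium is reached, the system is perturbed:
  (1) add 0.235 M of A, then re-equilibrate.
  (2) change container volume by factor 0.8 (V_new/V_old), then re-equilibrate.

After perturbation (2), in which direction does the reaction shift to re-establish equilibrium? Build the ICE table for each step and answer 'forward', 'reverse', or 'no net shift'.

Direction: reverse

Q₀ = 0.01259 vs Keq = 1518 ⇒ Q<K, forward
Step 1:
                  D         J         X         A
  Initial    0.1903    0.4539   0.06033    0.2989
  Change    -0.1901   -0.1901    0.3801    0.1901
  Equil   2.3685e-04    0.2638    0.4405     0.489
  solve Keq expr → x = 0.1901; check Q = 1518
Then add 0.235 M of A.
Step 2:
                  D         J         X         A
  Initial 2.3685e-04    0.2638    0.4405     0.724
  Change  1.1327e-04 1.1327e-04 -2.2653e-04 -1.1327e-04
  Equil   3.5012e-04     0.264    0.4402    0.7238
  solve Keq expr → x = -1.1327e-04; check Q = 1518
Then change container volume by factor 0.8 (V_new/V_old).
Step 3:
                  D         J         X         A
  Initial 4.3765e-04    0.3299    0.5503    0.9048
  Change  1.0873e-04 1.0873e-04 -2.1747e-04 -1.0873e-04
  Equil   5.4638e-04      0.33    0.5501    0.9047
  solve Keq expr → x = -1.0873e-04; check Q = 1518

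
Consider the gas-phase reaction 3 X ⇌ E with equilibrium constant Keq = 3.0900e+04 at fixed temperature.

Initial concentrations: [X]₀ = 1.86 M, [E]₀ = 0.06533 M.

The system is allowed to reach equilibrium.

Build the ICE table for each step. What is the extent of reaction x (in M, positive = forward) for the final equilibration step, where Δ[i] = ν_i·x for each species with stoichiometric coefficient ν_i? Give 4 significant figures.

Q₀ = 0.01015 vs Keq = 3.0900e+04 ⇒ Q<K, forward
Step 1:
                    X           E
  init           1.86     0.06533
  Δ            -1.832      0.6107
  eq          0.02797       0.676
  solve Keq expr → x = 0.6107; check Q = 3.0900e+04

x = 0.6107 M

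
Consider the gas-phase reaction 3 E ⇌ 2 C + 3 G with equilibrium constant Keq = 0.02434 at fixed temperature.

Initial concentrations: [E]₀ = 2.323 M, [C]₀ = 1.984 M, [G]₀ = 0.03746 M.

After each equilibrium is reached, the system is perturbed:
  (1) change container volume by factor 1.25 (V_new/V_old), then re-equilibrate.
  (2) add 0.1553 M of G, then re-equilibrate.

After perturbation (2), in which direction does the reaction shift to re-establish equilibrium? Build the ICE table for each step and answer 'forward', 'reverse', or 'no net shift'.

Q₀ = 1.6506e-05 vs Keq = 0.02434 ⇒ Q<K, forward
Step 1:
                  E         C         G
  I           2.323     1.984   0.03746
  C         -0.3087    0.2058    0.3087
  E           2.014      2.19    0.3462
  solve Keq expr → x = 0.1029; check Q = 0.02434
Then change container volume by factor 1.25 (V_new/V_old).
Step 2:
                  E         C         G
  I           1.611     1.752    0.2769
  C        -0.03475   0.02317   0.03475
  E           1.577     1.775    0.3117
  solve Keq expr → x = 0.01158; check Q = 0.02434
Then add 0.1553 M of G.
Step 3:
                  E         C         G
  I           1.577     1.775     0.467
  C          0.1209  -0.08057   -0.1209
  E           1.698     1.694    0.3461
  solve Keq expr → x = -0.04028; check Q = 0.02434

Direction: reverse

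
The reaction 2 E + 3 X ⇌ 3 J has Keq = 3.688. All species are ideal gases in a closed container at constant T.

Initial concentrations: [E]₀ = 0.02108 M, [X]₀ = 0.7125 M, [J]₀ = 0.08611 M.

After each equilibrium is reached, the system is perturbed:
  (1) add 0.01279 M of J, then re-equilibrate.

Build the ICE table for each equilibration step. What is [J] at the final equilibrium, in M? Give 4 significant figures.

[J]_eq = 0.09368 M

Q₀ = 3.973 vs Keq = 3.688 ⇒ Q>K, reverse
Step 1:
                    E           X           J
  I           0.02108      0.7125     0.08611
  C        4.8701e-04  7.3052e-04 -7.3052e-04
  E           0.02157      0.7132     0.08538
  solve Keq expr → x = -2.4351e-04; check Q = 3.688
Then add 0.01279 M of J.
Step 2:
                    E           X           J
  I           0.02157      0.7132     0.09817
  C           0.00299    0.004485   -0.004485
  E           0.02456      0.7177     0.09368
  solve Keq expr → x = -0.001495; check Q = 3.688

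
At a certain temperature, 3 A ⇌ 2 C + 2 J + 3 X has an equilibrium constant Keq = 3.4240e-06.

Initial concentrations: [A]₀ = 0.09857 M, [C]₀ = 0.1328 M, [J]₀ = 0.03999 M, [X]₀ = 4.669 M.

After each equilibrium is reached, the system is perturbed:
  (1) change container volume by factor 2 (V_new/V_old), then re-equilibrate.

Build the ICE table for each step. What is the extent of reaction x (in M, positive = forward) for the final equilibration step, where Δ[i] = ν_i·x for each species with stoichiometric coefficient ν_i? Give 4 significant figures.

Q₀ = 2.997 vs Keq = 3.4240e-06 ⇒ Q>K, reverse
Step 1:
                    A           C           J           X
  Initial     0.09857      0.1328     0.03999       4.669
  Change      0.05979    -0.03986    -0.03986    -0.05979
  Equil        0.1584     0.09294  1.2680e-04       4.609
  solve Keq expr → x = -0.01993; check Q = 3.4240e-06
Then change container volume by factor 2 (V_new/V_old).
Step 2:
                    A           C           J           X
  Initial     0.07918     0.04647  6.3401e-05       2.305
  Change  -2.8169e-04  1.8779e-04  1.8779e-04  2.8169e-04
  Equil        0.0789     0.04666  2.5119e-04       2.305
  solve Keq expr → x = 9.3895e-05; check Q = 3.4240e-06

x = 9.3895e-05 M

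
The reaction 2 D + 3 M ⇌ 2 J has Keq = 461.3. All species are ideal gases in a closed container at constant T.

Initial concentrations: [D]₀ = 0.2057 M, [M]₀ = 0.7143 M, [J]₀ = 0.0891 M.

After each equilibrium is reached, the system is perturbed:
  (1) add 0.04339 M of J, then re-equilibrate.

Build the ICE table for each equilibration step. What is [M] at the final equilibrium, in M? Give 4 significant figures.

Q₀ = 0.5148 vs Keq = 461.3 ⇒ Q<K, forward
Step 1:
                   D          M          J
  I           0.2057     0.7143     0.0891
  C          -0.1677    -0.2516     0.1677
  E          0.03799     0.4627     0.2568
  solve Keq expr → x = 0.08386; check Q = 461.3
Then add 0.04339 M of J.
Step 2:
                   D          M          J
  I          0.03799     0.4627     0.3002
  C         0.004732   0.007097  -0.004732
  E          0.04272     0.4698     0.2955
  solve Keq expr → x = -0.002366; check Q = 461.3

[M]_eq = 0.4698 M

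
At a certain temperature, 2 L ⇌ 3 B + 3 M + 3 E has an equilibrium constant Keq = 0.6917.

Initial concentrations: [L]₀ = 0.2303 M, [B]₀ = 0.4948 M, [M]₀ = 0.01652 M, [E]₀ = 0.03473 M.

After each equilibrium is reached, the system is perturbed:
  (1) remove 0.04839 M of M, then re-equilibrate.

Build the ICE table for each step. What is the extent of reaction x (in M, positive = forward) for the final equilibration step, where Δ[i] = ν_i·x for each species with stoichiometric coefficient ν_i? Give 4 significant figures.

Q₀ = 4.3137e-10 vs Keq = 0.6917 ⇒ Q<K, forward
Step 1:
                  L         B         M         E
  I          0.2303    0.4948   0.01652   0.03473
  C         -0.2006    0.3009    0.3009    0.3009
  E         0.02968    0.7957    0.3174    0.3357
  solve Keq expr → x = 0.1003; check Q = 0.6917
Then remove 0.04839 M of M.
Step 2:
                  L         B         M         E
  I         0.02968    0.7957    0.2691    0.3357
  C       -0.004569  0.006854  0.006854  0.006854
  E         0.02511    0.8026    0.2759    0.3425
  solve Keq expr → x = 0.002285; check Q = 0.6917

x = 0.002285 M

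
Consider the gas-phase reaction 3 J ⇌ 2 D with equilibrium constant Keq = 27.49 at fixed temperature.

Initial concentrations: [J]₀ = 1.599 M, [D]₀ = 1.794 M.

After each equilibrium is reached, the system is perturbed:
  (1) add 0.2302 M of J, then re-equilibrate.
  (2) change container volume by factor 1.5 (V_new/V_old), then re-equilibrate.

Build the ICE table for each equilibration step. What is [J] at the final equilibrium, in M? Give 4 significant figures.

[J]_eq = 0.471 M

Q₀ = 0.7872 vs Keq = 27.49 ⇒ Q<K, forward
Step 1:
                   J          D
  init         1.599      1.794
  Δ          -0.9956     0.6637
  eq          0.6034      2.458
  solve Keq expr → x = 0.3319; check Q = 27.49
Then add 0.2302 M of J.
Step 2:
                   J          D
  init        0.8336      2.458
  Δ          -0.2077     0.1385
  eq          0.6259      2.596
  solve Keq expr → x = 0.06925; check Q = 27.49
Then change container volume by factor 1.5 (V_new/V_old).
Step 3:
                   J          D
  init        0.4173      1.731
  Δ          0.05377   -0.03584
  eq           0.471      1.695
  solve Keq expr → x = -0.01792; check Q = 27.49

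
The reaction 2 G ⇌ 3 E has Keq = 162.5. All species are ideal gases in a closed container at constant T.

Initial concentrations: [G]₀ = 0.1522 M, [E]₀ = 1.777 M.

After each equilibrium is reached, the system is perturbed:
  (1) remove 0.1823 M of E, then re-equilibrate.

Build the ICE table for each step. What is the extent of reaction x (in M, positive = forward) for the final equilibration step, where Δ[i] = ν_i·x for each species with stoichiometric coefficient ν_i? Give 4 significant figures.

x = 0.01126 M

Q₀ = 242.2 vs Keq = 162.5 ⇒ Q>K, reverse
Step 1:
                   G          E
  I           0.1522      1.777
  C          0.02725   -0.04088
  E           0.1795      1.736
  solve Keq expr → x = -0.01363; check Q = 162.5
Then remove 0.1823 M of E.
Step 2:
                   G          E
  I           0.1795      1.554
  C         -0.02253    0.03379
  E           0.1569      1.588
  solve Keq expr → x = 0.01126; check Q = 162.5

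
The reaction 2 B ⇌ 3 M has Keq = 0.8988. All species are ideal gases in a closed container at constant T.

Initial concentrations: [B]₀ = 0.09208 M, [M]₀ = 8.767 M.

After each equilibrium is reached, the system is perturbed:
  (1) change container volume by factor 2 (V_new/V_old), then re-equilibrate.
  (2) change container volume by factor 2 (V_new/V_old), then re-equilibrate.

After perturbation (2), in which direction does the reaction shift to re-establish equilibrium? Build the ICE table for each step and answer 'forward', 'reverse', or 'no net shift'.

Direction: forward

Q₀ = 7.9474e+04 vs Keq = 0.8988 ⇒ Q>K, reverse
Step 1:
                    B           M
  init        0.09208       8.767
  Δ             4.157      -6.235
  eq            4.249       2.532
  solve Keq expr → x = -2.078; check Q = 0.8988
Then change container volume by factor 2 (V_new/V_old).
Step 2:
                    B           M
  init          2.124       1.266
  Δ           -0.1639      0.2459
  eq            1.961       1.512
  solve Keq expr → x = 0.08196; check Q = 0.8988
Then change container volume by factor 2 (V_new/V_old).
Step 3:
                    B           M
  init         0.9803      0.7559
  Δ          -0.09104      0.1366
  eq           0.8892      0.8924
  solve Keq expr → x = 0.04552; check Q = 0.8988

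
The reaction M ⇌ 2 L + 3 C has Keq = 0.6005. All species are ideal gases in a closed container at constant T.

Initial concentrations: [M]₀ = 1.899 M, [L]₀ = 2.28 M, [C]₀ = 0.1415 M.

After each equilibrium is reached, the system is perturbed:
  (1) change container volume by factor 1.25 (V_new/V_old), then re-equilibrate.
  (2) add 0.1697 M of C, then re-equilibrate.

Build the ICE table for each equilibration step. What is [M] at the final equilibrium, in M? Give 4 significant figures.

[M]_eq = 1.416 M

Q₀ = 0.007756 vs Keq = 0.6005 ⇒ Q<K, forward
Step 1:
                   M          L          C
  Initial      1.899       2.28     0.1415
  Change     -0.1349     0.2698     0.4047
  Equil        1.764       2.55     0.5462
  solve Keq expr → x = 0.1349; check Q = 0.6005
Then change container volume by factor 1.25 (V_new/V_old).
Step 2:
                   M          L          C
  Initial      1.411       2.04      0.437
  Change    -0.04316    0.08632     0.1295
  Equil        1.368      2.126     0.5664
  solve Keq expr → x = 0.04316; check Q = 0.6005
Then add 0.1697 M of C.
Step 3:
                   M          L          C
  Initial      1.368      2.126     0.7361
  Change     0.04835    -0.0967     -0.145
  Equil        1.416      2.029     0.5911
  solve Keq expr → x = -0.04835; check Q = 0.6005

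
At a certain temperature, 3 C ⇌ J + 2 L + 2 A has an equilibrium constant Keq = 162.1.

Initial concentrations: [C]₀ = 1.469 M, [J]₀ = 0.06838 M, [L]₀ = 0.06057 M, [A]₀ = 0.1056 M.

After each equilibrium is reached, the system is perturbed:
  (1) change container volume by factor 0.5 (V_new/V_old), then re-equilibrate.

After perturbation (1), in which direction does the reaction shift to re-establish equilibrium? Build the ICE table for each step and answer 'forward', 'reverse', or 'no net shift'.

Direction: reverse

Q₀ = 8.8248e-07 vs Keq = 162.1 ⇒ Q<K, forward
Step 1:
                   C          J          L          A
  I            1.469    0.06838    0.06057     0.1056
  C           -1.328     0.4428     0.8857     0.8857
  E           0.1405     0.5112     0.9462     0.9913
  solve Keq expr → x = 0.4428; check Q = 162.1
Then change container volume by factor 0.5 (V_new/V_old).
Step 2:
                   C          J          L          A
  I            0.281      1.022      1.892      1.983
  C           0.1321   -0.04404   -0.08808   -0.08808
  E           0.4132     0.9784      1.804      1.894
  solve Keq expr → x = -0.04404; check Q = 162.1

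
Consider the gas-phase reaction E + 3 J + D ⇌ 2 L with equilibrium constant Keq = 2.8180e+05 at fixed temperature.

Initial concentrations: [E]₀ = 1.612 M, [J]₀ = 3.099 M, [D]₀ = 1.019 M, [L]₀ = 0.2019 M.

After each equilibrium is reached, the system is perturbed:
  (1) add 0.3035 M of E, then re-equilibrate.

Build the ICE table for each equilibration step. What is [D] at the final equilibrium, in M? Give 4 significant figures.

Q₀ = 8.3381e-04 vs Keq = 2.8180e+05 ⇒ Q<K, forward
Step 1:
                    E           J           D           L
  I             1.612       3.099       1.019      0.2019
  C            -0.997      -2.991      -0.997       1.994
  E             0.615      0.1081     0.02203       2.196
  solve Keq expr → x = 0.997; check Q = 2.8180e+05
Then add 0.3035 M of E.
Step 2:
                    E           J           D           L
  I            0.9185      0.1081     0.02203       2.196
  C         -0.002898   -0.008695   -0.002898    0.005797
  E            0.9156     0.09939     0.01913       2.202
  solve Keq expr → x = 0.002898; check Q = 2.8180e+05

[D]_eq = 0.01913 M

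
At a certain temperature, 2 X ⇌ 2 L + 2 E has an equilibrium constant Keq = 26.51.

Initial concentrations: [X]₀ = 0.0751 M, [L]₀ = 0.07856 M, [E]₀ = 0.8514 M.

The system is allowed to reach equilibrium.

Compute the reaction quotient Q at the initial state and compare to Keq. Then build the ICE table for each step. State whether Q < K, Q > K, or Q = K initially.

Q₀ = 0.7932; Q < K (proceeds forward)

Q₀ = 0.7932 vs Keq = 26.51 ⇒ Q<K, forward
Step 1:
                    X           L           E
  Initial      0.0751     0.07856      0.8514
  Change     -0.05216     0.05216     0.05216
  Equil       0.02294      0.1307      0.9036
  solve Keq expr → x = 0.02608; check Q = 26.51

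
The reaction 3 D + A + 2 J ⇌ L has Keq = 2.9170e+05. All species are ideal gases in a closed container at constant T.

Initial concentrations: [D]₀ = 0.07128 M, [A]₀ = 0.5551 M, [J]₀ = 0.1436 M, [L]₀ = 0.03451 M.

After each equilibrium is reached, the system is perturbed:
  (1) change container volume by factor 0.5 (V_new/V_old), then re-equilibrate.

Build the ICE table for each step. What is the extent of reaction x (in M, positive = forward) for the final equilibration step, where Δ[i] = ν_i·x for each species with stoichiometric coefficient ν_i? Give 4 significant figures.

Q₀ = 8325 vs Keq = 2.9170e+05 ⇒ Q<K, forward
Step 1:
                    D           A           J           L
  Initial     0.07128      0.5551      0.1436     0.03451
  Change     -0.04271    -0.01424    -0.02848     0.01424
  Equil       0.02857      0.5409      0.1151     0.04875
  solve Keq expr → x = 0.01424; check Q = 2.9170e+05
Then change container volume by factor 0.5 (V_new/V_old).
Step 2:
                    D           A           J           L
  Initial     0.05713       1.082      0.2302      0.0975
  Change     -0.03687    -0.01229    -0.02458     0.01229
  Equil       0.02026       1.069      0.2057      0.1098
  solve Keq expr → x = 0.01229; check Q = 2.9170e+05

x = 0.01229 M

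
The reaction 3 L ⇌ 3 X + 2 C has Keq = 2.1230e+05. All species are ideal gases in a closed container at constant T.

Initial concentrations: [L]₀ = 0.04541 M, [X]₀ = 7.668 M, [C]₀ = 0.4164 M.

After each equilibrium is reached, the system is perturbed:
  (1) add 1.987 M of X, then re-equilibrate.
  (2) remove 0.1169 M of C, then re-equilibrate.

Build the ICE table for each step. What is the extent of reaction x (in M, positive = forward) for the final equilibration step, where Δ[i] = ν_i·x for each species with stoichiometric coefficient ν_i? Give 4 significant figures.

Q₀ = 8.3486e+05 vs Keq = 2.1230e+05 ⇒ Q>K, reverse
Step 1:
                    L           X           C
  I           0.04541       7.668      0.4164
  C           0.02418    -0.02418    -0.01612
  E           0.06959       7.644      0.4003
  solve Keq expr → x = -0.008061; check Q = 2.1230e+05
Then add 1.987 M of X.
Step 2:
                    L           X           C
  I           0.06959       9.631      0.4003
  C           0.01635    -0.01635     -0.0109
  E           0.08594       9.614      0.3894
  solve Keq expr → x = -0.005449; check Q = 2.1230e+05
Then remove 0.1169 M of C.
Step 3:
                    L           X           C
  I           0.08594       9.614      0.2725
  C          -0.01629     0.01629     0.01086
  E           0.06964       9.631      0.2833
  solve Keq expr → x = 0.005432; check Q = 2.1230e+05

x = 0.005432 M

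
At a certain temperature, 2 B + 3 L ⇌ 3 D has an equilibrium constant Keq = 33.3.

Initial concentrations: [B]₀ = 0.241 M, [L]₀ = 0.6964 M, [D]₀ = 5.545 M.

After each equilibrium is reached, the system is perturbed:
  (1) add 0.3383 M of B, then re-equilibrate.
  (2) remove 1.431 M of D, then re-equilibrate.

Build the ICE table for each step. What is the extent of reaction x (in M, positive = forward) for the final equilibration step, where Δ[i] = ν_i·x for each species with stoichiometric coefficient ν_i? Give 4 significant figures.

Q₀ = 8691 vs Keq = 33.3 ⇒ Q>K, reverse
Step 1:
                   B          L          D
  I            0.241     0.6964      5.545
  C           0.6073      0.911     -0.911
  E           0.8483      1.607      4.634
  solve Keq expr → x = -0.3037; check Q = 33.3
Then add 0.3383 M of B.
Step 2:
                   B          L          D
  I            1.187      1.607      4.634
  C          -0.1179    -0.1768     0.1768
  E            1.069      1.431      4.811
  solve Keq expr → x = 0.05894; check Q = 33.3
Then remove 1.431 M of D.
Step 3:
                   B          L          D
  I            1.069      1.431       3.38
  C           -0.157    -0.2354     0.2354
  E           0.9118      1.195      3.615
  solve Keq expr → x = 0.07848; check Q = 33.3

x = 0.07848 M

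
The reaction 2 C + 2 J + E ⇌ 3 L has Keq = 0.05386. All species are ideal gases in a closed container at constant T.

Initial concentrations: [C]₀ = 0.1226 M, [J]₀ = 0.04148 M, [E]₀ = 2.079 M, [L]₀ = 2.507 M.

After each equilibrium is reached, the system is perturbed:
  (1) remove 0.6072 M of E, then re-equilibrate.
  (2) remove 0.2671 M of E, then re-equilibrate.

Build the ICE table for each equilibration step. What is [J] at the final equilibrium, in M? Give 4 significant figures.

[J]_eq = 1.272 M

Q₀ = 2.9306e+05 vs Keq = 0.05386 ⇒ Q>K, reverse
Step 1:
                  C         J         E         L
  init       0.1226   0.04148     2.079     2.507
  Δ            1.19      1.19     0.595    -1.785
  eq          1.313     1.231     2.674     0.722
  solve Keq expr → x = -0.595; check Q = 0.05386
Then remove 0.6072 M of E.
Step 2:
                  C         J         E         L
  init        1.313     1.231     2.067     0.722
  Δ         0.02637   0.02637   0.01319  -0.03956
  eq          1.339     1.258      2.08    0.6824
  solve Keq expr → x = -0.01319; check Q = 0.05386
Then remove 0.2671 M of E.
Step 3:
                  C         J         E         L
  init        1.339     1.258     1.813    0.6824
  Δ         0.01369   0.01369  0.006846  -0.02054
  eq          1.353     1.272      1.82    0.6619
  solve Keq expr → x = -0.006846; check Q = 0.05386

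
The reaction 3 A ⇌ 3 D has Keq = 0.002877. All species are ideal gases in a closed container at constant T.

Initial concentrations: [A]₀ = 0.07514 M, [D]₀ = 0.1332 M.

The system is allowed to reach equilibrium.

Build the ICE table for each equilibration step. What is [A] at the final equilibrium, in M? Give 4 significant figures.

Q₀ = 5.571 vs Keq = 0.002877 ⇒ Q>K, reverse
Step 1:
                    A           D
  init        0.07514      0.1332
  Δ            0.1073     -0.1073
  eq           0.1824     0.02594
  solve Keq expr → x = -0.03575; check Q = 0.002877

[A]_eq = 0.1824 M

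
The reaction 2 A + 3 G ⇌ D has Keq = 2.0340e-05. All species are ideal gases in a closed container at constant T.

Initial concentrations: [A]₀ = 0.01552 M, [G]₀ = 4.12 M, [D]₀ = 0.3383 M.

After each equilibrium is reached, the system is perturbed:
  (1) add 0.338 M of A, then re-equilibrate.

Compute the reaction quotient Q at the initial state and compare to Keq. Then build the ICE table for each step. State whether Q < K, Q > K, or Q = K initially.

Q₀ = 20.08; Q > K (proceeds reverse)

Q₀ = 20.08 vs Keq = 2.0340e-05 ⇒ Q>K, reverse
Step 1:
                   A          G          D
  I          0.01552       4.12     0.3383
  C            0.674      1.011     -0.337
  E           0.6895      5.131   0.001306
  solve Keq expr → x = -0.337; check Q = 2.0340e-05
Then add 0.338 M of A.
Step 2:
                   A          G          D
  I            1.028      5.131   0.001306
  C        -0.003138  -0.004707   0.001569
  E            1.024      5.126   0.002875
  solve Keq expr → x = 0.001569; check Q = 2.0340e-05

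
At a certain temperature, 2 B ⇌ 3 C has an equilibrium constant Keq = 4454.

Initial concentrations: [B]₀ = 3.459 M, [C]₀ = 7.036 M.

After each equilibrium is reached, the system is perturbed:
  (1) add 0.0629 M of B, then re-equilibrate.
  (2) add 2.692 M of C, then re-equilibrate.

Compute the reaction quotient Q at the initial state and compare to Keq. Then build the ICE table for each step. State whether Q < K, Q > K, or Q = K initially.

Q₀ = 29.11 vs Keq = 4454 ⇒ Q<K, forward
Step 1:
                   B          C
  Initial      3.459      7.036
  Change      -2.885      4.328
  Equil        0.574      11.36
  solve Keq expr → x = 1.443; check Q = 4454
Then add 0.0629 M of B.
Step 2:
                   B          C
  Initial     0.6369      11.36
  Change    -0.05647    0.08471
  Equil       0.5804      11.45
  solve Keq expr → x = 0.02824; check Q = 4454
Then add 2.692 M of C.
Step 3:
                   B          C
  Initial     0.5804      14.14
  Change      0.1921    -0.2881
  Equil       0.7725      13.85
  solve Keq expr → x = -0.09605; check Q = 4454

Q₀ = 29.11; Q < K (proceeds forward)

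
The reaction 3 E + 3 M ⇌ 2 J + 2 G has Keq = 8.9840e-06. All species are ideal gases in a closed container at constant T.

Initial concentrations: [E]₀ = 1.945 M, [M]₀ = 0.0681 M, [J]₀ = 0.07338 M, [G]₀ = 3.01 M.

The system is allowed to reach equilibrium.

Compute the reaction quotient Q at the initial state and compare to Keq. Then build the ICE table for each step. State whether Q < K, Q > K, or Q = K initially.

Q₀ = 20.99; Q > K (proceeds reverse)

Q₀ = 20.99 vs Keq = 8.9840e-06 ⇒ Q>K, reverse
Step 1:
                  E         M         J         G
  init        1.945    0.0681   0.07338      3.01
  Δ          0.1097    0.1097  -0.07315  -0.07315
  eq          2.055    0.1778 2.2542e-04     2.937
  solve Keq expr → x = -0.03658; check Q = 8.9840e-06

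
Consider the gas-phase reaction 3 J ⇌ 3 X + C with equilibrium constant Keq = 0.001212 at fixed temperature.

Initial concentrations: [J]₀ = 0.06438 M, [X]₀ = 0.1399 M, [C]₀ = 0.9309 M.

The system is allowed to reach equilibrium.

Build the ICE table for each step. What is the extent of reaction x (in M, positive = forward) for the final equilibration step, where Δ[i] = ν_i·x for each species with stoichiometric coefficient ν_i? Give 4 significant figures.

x = -0.03984 M

Q₀ = 9.552 vs Keq = 0.001212 ⇒ Q>K, reverse
Step 1:
                  J         X         C
  I         0.06438    0.1399    0.9309
  C          0.1195   -0.1195  -0.03984
  E          0.1839   0.02038    0.8911
  solve Keq expr → x = -0.03984; check Q = 0.001212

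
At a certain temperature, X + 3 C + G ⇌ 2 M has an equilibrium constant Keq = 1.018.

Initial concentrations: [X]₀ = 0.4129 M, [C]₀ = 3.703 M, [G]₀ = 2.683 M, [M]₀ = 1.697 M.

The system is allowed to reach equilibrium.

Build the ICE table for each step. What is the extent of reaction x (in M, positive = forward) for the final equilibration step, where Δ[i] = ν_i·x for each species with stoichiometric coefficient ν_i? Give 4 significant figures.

Q₀ = 0.0512 vs Keq = 1.018 ⇒ Q<K, forward
Step 1:
                  X         C         G         M
  I          0.4129     3.703     2.683     1.697
  C         -0.3092   -0.9275   -0.3092    0.6183
  E          0.1037     2.776     2.374     2.315
  solve Keq expr → x = 0.3092; check Q = 1.018

x = 0.3092 M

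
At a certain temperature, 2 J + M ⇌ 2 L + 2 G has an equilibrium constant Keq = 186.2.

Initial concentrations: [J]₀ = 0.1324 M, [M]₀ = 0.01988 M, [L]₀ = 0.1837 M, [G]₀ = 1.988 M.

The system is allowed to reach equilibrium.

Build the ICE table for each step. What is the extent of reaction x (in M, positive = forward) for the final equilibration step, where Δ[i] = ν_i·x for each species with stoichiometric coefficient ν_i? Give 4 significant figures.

x = -0.007502 M

Q₀ = 382.7 vs Keq = 186.2 ⇒ Q>K, reverse
Step 1:
                   J          M          L          G
  Initial     0.1324    0.01988     0.1837      1.988
  Change       0.015   0.007502     -0.015     -0.015
  Equil       0.1474    0.02738     0.1687      1.973
  solve Keq expr → x = -0.007502; check Q = 186.2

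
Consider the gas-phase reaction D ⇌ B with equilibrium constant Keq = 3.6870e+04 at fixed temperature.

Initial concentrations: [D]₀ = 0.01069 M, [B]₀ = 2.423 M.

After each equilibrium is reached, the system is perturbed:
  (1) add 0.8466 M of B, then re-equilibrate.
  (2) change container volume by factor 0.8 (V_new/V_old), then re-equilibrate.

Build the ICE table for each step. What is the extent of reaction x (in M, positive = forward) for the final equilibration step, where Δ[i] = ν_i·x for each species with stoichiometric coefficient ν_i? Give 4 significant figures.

Q₀ = 226.7 vs Keq = 3.6870e+04 ⇒ Q<K, forward
Step 1:
                  D         B
  I         0.01069     2.423
  C        -0.01062   0.01062
  E       6.6006e-05     2.434
  solve Keq expr → x = 0.01062; check Q = 3.6870e+04
Then add 0.8466 M of B.
Step 2:
                  D         B
  I       6.6006e-05      3.28
  C       2.2961e-05 -2.2961e-05
  E       8.8967e-05      3.28
  solve Keq expr → x = -2.2961e-05; check Q = 3.6870e+04
Then change container volume by factor 0.8 (V_new/V_old).
Step 3:
                  D         B
  I       1.1121e-04       4.1
  C               0         0
  E       1.1121e-04       4.1
  solve Keq expr → x = 0; check Q = 3.6870e+04

x = 0 M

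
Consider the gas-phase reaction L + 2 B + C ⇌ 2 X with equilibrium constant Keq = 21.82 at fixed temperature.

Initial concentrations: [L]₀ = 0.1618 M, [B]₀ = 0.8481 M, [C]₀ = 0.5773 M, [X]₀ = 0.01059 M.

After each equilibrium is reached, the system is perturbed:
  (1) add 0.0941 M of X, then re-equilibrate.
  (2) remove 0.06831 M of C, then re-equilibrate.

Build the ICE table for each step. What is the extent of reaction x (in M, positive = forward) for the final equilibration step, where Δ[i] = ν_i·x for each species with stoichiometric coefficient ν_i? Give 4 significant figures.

x = -0.003487 M

Q₀ = 0.001669 vs Keq = 21.82 ⇒ Q<K, forward
Step 1:
                  L         B         C         X
  init       0.1618    0.8481    0.5773   0.01059
  Δ         -0.1365    -0.273   -0.1365     0.273
  eq        0.02529    0.5751    0.4408    0.2836
  solve Keq expr → x = 0.1365; check Q = 21.82
Then add 0.0941 M of X.
Step 2:
                  L         B         C         X
  init      0.02529    0.5751    0.4408    0.3777
  Δ         0.01084   0.02167   0.01084  -0.02167
  eq        0.03612    0.5967    0.4516     0.356
  solve Keq expr → x = -0.01084; check Q = 21.82
Then remove 0.06831 M of C.
Step 3:
                  L         B         C         X
  init      0.03612    0.5967    0.3833     0.356
  Δ        0.003487  0.006973  0.003487 -0.006973
  eq        0.03961    0.6037    0.3868    0.3491
  solve Keq expr → x = -0.003487; check Q = 21.82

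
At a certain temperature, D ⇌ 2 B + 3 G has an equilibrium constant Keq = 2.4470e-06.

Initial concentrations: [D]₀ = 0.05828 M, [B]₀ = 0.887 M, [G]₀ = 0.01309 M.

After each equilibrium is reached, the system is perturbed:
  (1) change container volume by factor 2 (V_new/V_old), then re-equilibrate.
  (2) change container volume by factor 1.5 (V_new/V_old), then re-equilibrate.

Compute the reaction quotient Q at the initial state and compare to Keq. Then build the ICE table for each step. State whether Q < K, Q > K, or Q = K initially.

Q₀ = 3.0279e-05; Q > K (proceeds reverse)

Q₀ = 3.0279e-05 vs Keq = 2.4470e-06 ⇒ Q>K, reverse
Step 1:
                  D         B         G
  Initial   0.05828     0.887   0.01309
  Change   0.002444 -0.004888 -0.007331
  Equil     0.06072    0.8821  0.005759
  solve Keq expr → x = -0.002444; check Q = 2.4470e-06
Then change container volume by factor 2 (V_new/V_old).
Step 2:
                  D         B         G
  Initial   0.03036    0.4411  0.002879
  Change  -0.001411  0.002821  0.004232
  Equil     0.02895    0.4439  0.007111
  solve Keq expr → x = 0.001411; check Q = 2.4470e-06
Then change container volume by factor 1.5 (V_new/V_old).
Step 3:
                  D         B         G
  Initial    0.0193    0.2959  0.004741
  Change  -0.001069  0.002139  0.003208
  Equil     0.01823    0.2981  0.007949
  solve Keq expr → x = 0.001069; check Q = 2.4470e-06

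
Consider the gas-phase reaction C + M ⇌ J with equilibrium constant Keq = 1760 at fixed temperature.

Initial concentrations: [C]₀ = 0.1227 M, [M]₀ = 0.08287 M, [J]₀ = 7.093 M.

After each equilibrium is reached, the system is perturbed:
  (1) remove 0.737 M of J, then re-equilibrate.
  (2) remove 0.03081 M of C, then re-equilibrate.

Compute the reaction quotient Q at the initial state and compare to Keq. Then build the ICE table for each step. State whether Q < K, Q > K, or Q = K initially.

Q₀ = 697.6; Q < K (proceeds forward)

Q₀ = 697.6 vs Keq = 1760 ⇒ Q<K, forward
Step 1:
                    C           M           J
  Initial      0.1227     0.08287       7.093
  Change      -0.0361     -0.0361      0.0361
  Equil        0.0866     0.04677       7.129
  solve Keq expr → x = 0.0361; check Q = 1760
Then remove 0.737 M of J.
Step 2:
                    C           M           J
  Initial      0.0866     0.04677       6.392
  Change    -0.003203   -0.003203    0.003203
  Equil        0.0834     0.04357       6.395
  solve Keq expr → x = 0.003203; check Q = 1760
Then remove 0.03081 M of C.
Step 3:
                    C           M           J
  Initial     0.05259     0.04357       6.395
  Change      0.01231     0.01231    -0.01231
  Equil        0.0649     0.05588       6.383
  solve Keq expr → x = -0.01231; check Q = 1760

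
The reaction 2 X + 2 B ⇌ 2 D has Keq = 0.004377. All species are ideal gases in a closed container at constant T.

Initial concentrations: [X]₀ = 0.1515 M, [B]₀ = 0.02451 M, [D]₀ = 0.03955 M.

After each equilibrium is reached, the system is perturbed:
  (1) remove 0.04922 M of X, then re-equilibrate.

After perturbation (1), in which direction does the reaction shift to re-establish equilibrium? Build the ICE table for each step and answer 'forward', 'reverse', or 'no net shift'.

Q₀ = 113.4 vs Keq = 0.004377 ⇒ Q>K, reverse
Step 1:
                    X           B           D
  I            0.1515     0.02451     0.03955
  C           0.03875     0.03875    -0.03875
  E            0.1903     0.06326  7.9630e-04
  solve Keq expr → x = -0.01938; check Q = 0.004377
Then remove 0.04922 M of X.
Step 2:
                    X           B           D
  I             0.141     0.06326  7.9630e-04
  C        2.0326e-04  2.0326e-04 -2.0326e-04
  E            0.1412     0.06347  5.9304e-04
  solve Keq expr → x = -1.0163e-04; check Q = 0.004377

Direction: reverse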